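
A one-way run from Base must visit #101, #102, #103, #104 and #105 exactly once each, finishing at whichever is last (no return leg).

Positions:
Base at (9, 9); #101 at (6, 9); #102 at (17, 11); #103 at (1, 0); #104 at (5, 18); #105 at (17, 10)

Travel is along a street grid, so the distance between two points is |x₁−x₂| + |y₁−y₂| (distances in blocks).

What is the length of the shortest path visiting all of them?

Shortest open route: 53 blocks.

There are 5! = 120 possible orderings.
Base → #101 → #102 → #103 → #104 → #105: 3+13+27+22+20 = 85
Base → #101 → #102 → #103 → #105 → #104: 3+13+27+26+20 = 89
Base → #101 → #102 → #104 → #103 → #105: 3+13+19+22+26 = 83
Base → #101 → #102 → #104 → #105 → #103: 3+13+19+20+26 = 81
Base → #101 → #102 → #105 → #103 → #104: 3+13+1+26+22 = 65
Base → #101 → #102 → #105 → #104 → #103: 3+13+1+20+22 = 59
Base → #101 → #103 → #102 → #104 → #105: 3+14+27+19+20 = 83
Base → #101 → #103 → #102 → #105 → #104: 3+14+27+1+20 = 65
Base → #101 → #103 → #104 → #102 → #105: 3+14+22+19+1 = 59
Base → #101 → #103 → #104 → #105 → #102: 3+14+22+20+1 = 60
Base → #101 → #103 → #105 → #102 → #104: 3+14+26+1+19 = 63
Base → #101 → #103 → #105 → #104 → #102: 3+14+26+20+19 = 82
Base → #101 → #104 → #102 → #103 → #105: 3+10+19+27+26 = 85
Base → #101 → #104 → #102 → #105 → #103: 3+10+19+1+26 = 59
… (106 more)
Base → #105 → #102 → #104 → #101 → #103: 9+1+19+10+14 = 53  ← best
The minimum is 53.
One shortest path: Base → #105 → #102 → #104 → #101 → #103.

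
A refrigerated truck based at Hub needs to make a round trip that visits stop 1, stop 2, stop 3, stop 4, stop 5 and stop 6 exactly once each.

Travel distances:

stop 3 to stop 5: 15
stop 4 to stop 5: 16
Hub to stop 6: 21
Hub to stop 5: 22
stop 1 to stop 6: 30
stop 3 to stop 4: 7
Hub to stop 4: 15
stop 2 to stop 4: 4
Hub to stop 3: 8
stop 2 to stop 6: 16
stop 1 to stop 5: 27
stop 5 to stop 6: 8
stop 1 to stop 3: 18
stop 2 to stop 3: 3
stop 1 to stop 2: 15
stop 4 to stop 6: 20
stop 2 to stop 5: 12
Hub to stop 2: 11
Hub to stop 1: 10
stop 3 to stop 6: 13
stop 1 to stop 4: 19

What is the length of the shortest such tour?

There are 360 distinct closed tours to check (reversals are equivalent).
Hub-stop 1-stop 2-stop 3-stop 4-stop 5-stop 6-Hub: 10+15+3+7+16+8+21 = 80
Hub-stop 1-stop 2-stop 3-stop 4-stop 6-stop 5-Hub: 10+15+3+7+20+8+22 = 85
Hub-stop 1-stop 2-stop 3-stop 5-stop 4-stop 6-Hub: 10+15+3+15+16+20+21 = 100
Hub-stop 1-stop 2-stop 3-stop 5-stop 6-stop 4-Hub: 10+15+3+15+8+20+15 = 86
Hub-stop 1-stop 2-stop 3-stop 6-stop 4-stop 5-Hub: 10+15+3+13+20+16+22 = 99
Hub-stop 1-stop 2-stop 3-stop 6-stop 5-stop 4-Hub: 10+15+3+13+8+16+15 = 80
Hub-stop 1-stop 2-stop 4-stop 3-stop 5-stop 6-Hub: 10+15+4+7+15+8+21 = 80
Hub-stop 1-stop 2-stop 4-stop 3-stop 6-stop 5-Hub: 10+15+4+7+13+8+22 = 79
… (352 more)
Hub-stop 1-stop 2-stop 4-stop 5-stop 6-stop 3-Hub: 10+15+4+16+8+13+8 = 74  ← best
The minimum is 74.
One optimal route: Hub → stop 1 → stop 2 → stop 4 → stop 5 → stop 6 → stop 3 → Hub (or its reverse).

74 — the shortest possible round trip.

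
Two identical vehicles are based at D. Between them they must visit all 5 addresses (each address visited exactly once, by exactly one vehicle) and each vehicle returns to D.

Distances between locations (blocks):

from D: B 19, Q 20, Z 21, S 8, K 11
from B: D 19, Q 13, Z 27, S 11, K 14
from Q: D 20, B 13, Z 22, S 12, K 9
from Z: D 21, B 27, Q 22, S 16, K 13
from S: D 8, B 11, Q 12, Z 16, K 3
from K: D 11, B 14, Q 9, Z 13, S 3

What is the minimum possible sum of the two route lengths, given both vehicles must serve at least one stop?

Minimum combined distance: 91 blocks.

There are 2^4 − 1 = 15 ways to divide the 5 stops into two non-empty groups. For each, the best each vehicle can do is its own shortest tour through its group:
  {B} + {Q, Z, S, K}: 38 + 63 = 101
  {Q} + {B, Z, S, K}: 40 + 67 = 107
  {B, Q} + {Z, S, K}: 52 + 45 = 97
  {Z} + {B, Q, S, K}: 42 + 52 = 94
  {B, Z} + {Q, S, K}: 67 + 40 = 107
  {Q, Z} + {B, S, K}: 63 + 44 = 107
  … (15 splits in total)
  {S} + {B, Q, Z, K}: 16 + 75 = 91  ← best
Best: vehicle 1 D → S → D = 16; vehicle 2 D → B → Q → K → Z → D = 75; combined 91.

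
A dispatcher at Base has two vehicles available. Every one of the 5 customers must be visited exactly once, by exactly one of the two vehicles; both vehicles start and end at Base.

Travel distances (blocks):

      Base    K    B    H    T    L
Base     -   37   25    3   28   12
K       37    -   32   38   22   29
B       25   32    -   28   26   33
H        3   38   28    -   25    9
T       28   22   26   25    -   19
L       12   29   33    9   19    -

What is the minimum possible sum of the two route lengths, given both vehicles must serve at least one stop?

Check every non-empty split of the stops between the two vehicles; for each half take its own optimal tour:
  {K} + {B, H, T, L}: 74 + 82 = 156
  {B} + {K, H, T, L}: 50 + 90 = 140
  {K, B} + {H, T, L}: 94 + 59 = 153
  {H} + {K, B, T, L}: 6 + 110 = 116
  {K, H} + {B, T, L}: 78 + 82 = 160
  {B, H} + {K, T, L}: 56 + 90 = 146
  … (15 splits in total)
Best: vehicle 1 Base → H → Base = 6; vehicle 2 Base → B → K → T → L → Base = 110; combined 116.

Minimum combined distance: 116 blocks.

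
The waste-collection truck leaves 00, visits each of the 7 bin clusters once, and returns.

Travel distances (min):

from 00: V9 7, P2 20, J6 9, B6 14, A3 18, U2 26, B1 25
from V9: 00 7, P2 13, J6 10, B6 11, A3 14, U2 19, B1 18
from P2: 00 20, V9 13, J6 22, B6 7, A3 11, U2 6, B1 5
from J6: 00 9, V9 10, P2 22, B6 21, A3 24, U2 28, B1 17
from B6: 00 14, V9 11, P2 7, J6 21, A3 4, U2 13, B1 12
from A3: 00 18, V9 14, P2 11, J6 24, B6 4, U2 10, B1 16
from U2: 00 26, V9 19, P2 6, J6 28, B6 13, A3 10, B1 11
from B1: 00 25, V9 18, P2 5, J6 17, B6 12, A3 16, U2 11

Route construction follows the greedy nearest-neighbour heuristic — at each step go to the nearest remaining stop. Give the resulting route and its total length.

Total distance 73 min via the nearest-neighbour route 00 → V9 → J6 → B1 → P2 → U2 → A3 → B6 → 00.

At 00 the remaining stops are V9 7, J6 9, B6 14, A3 18, P2 20, B1 25, U2 26; go to V9.
At V9 the remaining stops are J6 10, B6 11, P2 13, A3 14, B1 18, U2 19; go to J6.
At J6 the remaining stops are B1 17, B6 21, P2 22, A3 24, U2 28; go to B1.
At B1 the remaining stops are P2 5, U2 11, B6 12, A3 16; go to P2.
At P2 the remaining stops are U2 6, B6 7, A3 11; go to U2.
At U2 the remaining stops are A3 10, B6 13; go to A3.
At A3 the remaining stops are B6 4; go to B6.
Return B6→00: 14.
Total = 7 + 10 + 17 + 5 + 6 + 10 + 4 + 14 = 73.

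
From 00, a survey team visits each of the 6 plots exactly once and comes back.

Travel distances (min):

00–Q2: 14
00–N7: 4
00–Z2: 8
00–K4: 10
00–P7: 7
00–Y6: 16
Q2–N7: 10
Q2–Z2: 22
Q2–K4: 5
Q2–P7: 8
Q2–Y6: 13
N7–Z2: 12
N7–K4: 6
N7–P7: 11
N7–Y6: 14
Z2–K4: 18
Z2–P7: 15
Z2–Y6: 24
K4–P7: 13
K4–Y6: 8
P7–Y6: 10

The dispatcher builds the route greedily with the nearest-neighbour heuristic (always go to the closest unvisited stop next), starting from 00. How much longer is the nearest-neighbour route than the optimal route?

Excess over optimum: 5 min.

From 00: N7=4, P7=7, Z2=8, K4=10, Q2=14, Y6=16 → choose N7 (4).
From N7: K4=6, Q2=10, P7=11, Z2=12, Y6=14 → choose K4 (6).
From K4: Q2=5, Y6=8, P7=13, Z2=18 → choose Q2 (5).
From Q2: P7=8, Y6=13, Z2=22 → choose P7 (8).
From P7: Y6=10, Z2=15 → choose Y6 (10).
From Y6: Z2=24 → choose Z2 (24).
NN route 00 → N7 → K4 → Q2 → P7 → Y6 → Z2 → 00 costs 65.
Optimal: 00 → N7 → Q2 → K4 → Y6 → P7 → Z2 → 00 costs 60 (by enumerating all 360 distinct tours).
Excess = 65 − 60 = 5.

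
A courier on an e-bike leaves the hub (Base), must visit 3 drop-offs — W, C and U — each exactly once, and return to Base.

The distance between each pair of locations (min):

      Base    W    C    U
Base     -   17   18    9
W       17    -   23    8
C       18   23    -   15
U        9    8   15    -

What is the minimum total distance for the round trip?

With 3 stops there are 3!/2 = 3 distinct round trips (a route and its reverse cost the same).
Base → W → C → U → Base: 17+23+15+9 = 64
Base → W → U → C → Base: 17+8+15+18 = 58
Base → C → W → U → Base: 18+23+8+9 = 58
The minimum is 58.
One optimal route: Base → W → U → C → Base (or its reverse).

Minimum total distance: 58 min.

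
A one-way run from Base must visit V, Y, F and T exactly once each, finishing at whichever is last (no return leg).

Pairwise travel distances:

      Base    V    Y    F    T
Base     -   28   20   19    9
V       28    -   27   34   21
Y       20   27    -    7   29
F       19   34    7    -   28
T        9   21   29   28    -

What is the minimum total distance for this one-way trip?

Shortest open route: 64.

There are 4! = 24 possible orderings.
Base - V - Y - F - T: 28+27+7+28 = 90
Base - V - Y - T - F: 28+27+29+28 = 112
Base - V - F - Y - T: 28+34+7+29 = 98
Base - V - F - T - Y: 28+34+28+29 = 119
Base - V - T - Y - F: 28+21+29+7 = 85
Base - V - T - F - Y: 28+21+28+7 = 84
Base - Y - V - F - T: 20+27+34+28 = 109
Base - Y - V - T - F: 20+27+21+28 = 96
Base - Y - F - V - T: 20+7+34+21 = 82
Base - Y - F - T - V: 20+7+28+21 = 76
Base - Y - T - V - F: 20+29+21+34 = 104
Base - Y - T - F - V: 20+29+28+34 = 111
Base - F - V - Y - T: 19+34+27+29 = 109
Base - F - V - T - Y: 19+34+21+29 = 103
… (10 more)
Base - T - V - Y - F: 9+21+27+7 = 64  ← best
The minimum is 64.
One shortest path: Base → T → V → Y → F.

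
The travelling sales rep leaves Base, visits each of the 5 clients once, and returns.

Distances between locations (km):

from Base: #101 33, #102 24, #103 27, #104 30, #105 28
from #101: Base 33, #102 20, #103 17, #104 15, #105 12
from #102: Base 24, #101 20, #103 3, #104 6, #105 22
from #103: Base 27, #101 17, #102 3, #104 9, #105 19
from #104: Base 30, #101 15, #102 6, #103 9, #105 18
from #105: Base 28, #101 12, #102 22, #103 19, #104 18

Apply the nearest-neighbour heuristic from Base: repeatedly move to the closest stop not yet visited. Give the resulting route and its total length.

From Base: distances to unvisited — #102=24, #103=27, #105=28, #104=30, #101=33. Nearest is #102 (24).
From #102: distances to unvisited — #103=3, #104=6, #101=20, #105=22. Nearest is #103 (3).
From #103: distances to unvisited — #104=9, #101=17, #105=19. Nearest is #104 (9).
From #104: distances to unvisited — #101=15, #105=18. Nearest is #101 (15).
From #101: distances to unvisited — #105=12. Nearest is #105 (12).
Return #105→Base: 28.
Total = 24 + 3 + 9 + 15 + 12 + 28 = 91.

91 km along Base → #102 → #103 → #104 → #101 → #105 → Base.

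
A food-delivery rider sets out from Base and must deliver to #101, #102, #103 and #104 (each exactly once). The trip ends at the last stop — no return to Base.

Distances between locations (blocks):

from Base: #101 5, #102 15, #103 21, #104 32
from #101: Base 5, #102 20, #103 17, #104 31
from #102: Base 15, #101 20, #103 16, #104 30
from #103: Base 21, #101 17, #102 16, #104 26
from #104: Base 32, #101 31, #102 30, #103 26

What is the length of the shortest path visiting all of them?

67 blocks — the minimum one-way total.

There are 4! = 24 possible orderings.
Base → #101 → #102 → #103 → #104: 5+20+16+26 = 67
Base → #101 → #102 → #104 → #103: 5+20+30+26 = 81
Base → #101 → #103 → #102 → #104: 5+17+16+30 = 68
Base → #101 → #103 → #104 → #102: 5+17+26+30 = 78
Base → #101 → #104 → #102 → #103: 5+31+30+16 = 82
Base → #101 → #104 → #103 → #102: 5+31+26+16 = 78
Base → #102 → #101 → #103 → #104: 15+20+17+26 = 78
Base → #102 → #101 → #104 → #103: 15+20+31+26 = 92
Base → #102 → #103 → #101 → #104: 15+16+17+31 = 79
Base → #102 → #103 → #104 → #101: 15+16+26+31 = 88
Base → #102 → #104 → #101 → #103: 15+30+31+17 = 93
Base → #102 → #104 → #103 → #101: 15+30+26+17 = 88
Base → #103 → #101 → #102 → #104: 21+17+20+30 = 88
Base → #103 → #101 → #104 → #102: 21+17+31+30 = 99
… (10 more)
The minimum is 67.
One shortest path: Base → #101 → #102 → #103 → #104.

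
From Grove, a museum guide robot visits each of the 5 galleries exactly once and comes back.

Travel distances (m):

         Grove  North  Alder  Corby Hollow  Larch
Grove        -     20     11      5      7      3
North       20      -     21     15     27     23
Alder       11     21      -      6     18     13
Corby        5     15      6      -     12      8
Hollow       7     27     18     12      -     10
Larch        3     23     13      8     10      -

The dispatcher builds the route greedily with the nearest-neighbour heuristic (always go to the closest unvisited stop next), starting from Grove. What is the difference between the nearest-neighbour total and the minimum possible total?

Excess over optimum: 11 m.

From Grove: Larch=3, Corby=5, Hollow=7, Alder=11, North=20 → choose Larch (3).
From Larch: Corby=8, Hollow=10, Alder=13, North=23 → choose Corby (8).
From Corby: Alder=6, Hollow=12, North=15 → choose Alder (6).
From Alder: Hollow=18, North=21 → choose Hollow (18).
From Hollow: North=27 → choose North (27).
NN route Grove → Larch → Corby → Alder → Hollow → North → Grove costs 82.
Optimal: Grove → North → Corby → Alder → Larch → Hollow → Grove costs 71 (by enumerating all 60 distinct tours).
Excess = 82 − 71 = 11.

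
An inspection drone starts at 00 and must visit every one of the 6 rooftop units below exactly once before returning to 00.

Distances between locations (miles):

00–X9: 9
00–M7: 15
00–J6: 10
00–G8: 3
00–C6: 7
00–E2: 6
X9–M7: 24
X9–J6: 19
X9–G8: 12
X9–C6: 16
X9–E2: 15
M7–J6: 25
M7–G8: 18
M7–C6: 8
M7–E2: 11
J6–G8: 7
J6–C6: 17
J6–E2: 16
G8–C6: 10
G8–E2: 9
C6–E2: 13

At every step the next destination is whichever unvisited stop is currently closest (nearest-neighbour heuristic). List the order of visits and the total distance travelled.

00 → [G8:3 / E2:6 / C6:7 / X9:9 / J6:10 / M7:15] → G8 (3)
G8 → [J6:7 / E2:9 / C6:10 / X9:12 / M7:18] → J6 (7)
J6 → [E2:16 / C6:17 / X9:19 / M7:25] → E2 (16)
E2 → [M7:11 / C6:13 / X9:15] → M7 (11)
M7 → [C6:8 / X9:24] → C6 (8)
C6 → [X9:16] → X9 (16)
Return X9→00: 9.
Total = 3 + 7 + 16 + 11 + 8 + 16 + 9 = 70.

Total distance 70 miles via the nearest-neighbour route 00 → G8 → J6 → E2 → M7 → C6 → X9 → 00.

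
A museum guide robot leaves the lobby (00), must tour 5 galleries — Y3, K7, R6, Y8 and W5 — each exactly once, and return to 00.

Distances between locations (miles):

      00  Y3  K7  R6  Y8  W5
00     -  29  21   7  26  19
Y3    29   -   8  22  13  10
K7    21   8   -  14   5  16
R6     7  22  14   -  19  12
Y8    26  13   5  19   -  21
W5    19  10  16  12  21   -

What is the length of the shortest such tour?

Minimum total distance: 68 miles.

00→Y3→K7→R6→Y8→W5→00: 29+8+14+19+21+19 = 110
00→Y3→K7→R6→W5→Y8→00: 29+8+14+12+21+26 = 110
00→Y3→K7→Y8→R6→W5→00: 29+8+5+19+12+19 = 92
00→Y3→K7→Y8→W5→R6→00: 29+8+5+21+12+7 = 82
00→Y3→K7→W5→R6→Y8→00: 29+8+16+12+19+26 = 110
00→Y3→K7→W5→Y8→R6→00: 29+8+16+21+19+7 = 100
00→Y3→R6→K7→Y8→W5→00: 29+22+14+5+21+19 = 110
00→Y3→R6→K7→W5→Y8→00: 29+22+14+16+21+26 = 128
00→Y3→R6→Y8→K7→W5→00: 29+22+19+5+16+19 = 110
00→Y3→R6→Y8→W5→K7→00: 29+22+19+21+16+21 = 128
00→Y3→R6→W5→K7→Y8→00: 29+22+12+16+5+26 = 110
00→Y3→R6→W5→Y8→K7→00: 29+22+12+21+5+21 = 110
00→Y3→Y8→K7→R6→W5→00: 29+13+5+14+12+19 = 92
00→Y3→Y8→K7→W5→R6→00: 29+13+5+16+12+7 = 82
… (46 more)
00→K7→Y8→Y3→W5→R6→00: 21+5+13+10+12+7 = 68  ← best
The minimum is 68.
One optimal route: 00 → K7 → Y8 → Y3 → W5 → R6 → 00 (or its reverse).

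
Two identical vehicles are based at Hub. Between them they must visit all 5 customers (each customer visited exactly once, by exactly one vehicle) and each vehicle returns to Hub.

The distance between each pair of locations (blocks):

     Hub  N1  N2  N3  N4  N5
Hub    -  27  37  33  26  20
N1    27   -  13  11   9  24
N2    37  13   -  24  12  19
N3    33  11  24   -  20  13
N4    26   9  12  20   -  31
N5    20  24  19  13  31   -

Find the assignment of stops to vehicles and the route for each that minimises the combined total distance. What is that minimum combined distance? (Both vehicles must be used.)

Try each way of splitting the stops between the two vehicles (each non-empty) and, for each split, find the best tour for each vehicle:
  {N1} + {N2, N3, N4, N5}: 54 + 95 = 149
  {N2} + {N1, N3, N4, N5}: 74 + 79 = 153
  {N1, N2} + {N3, N4, N5}: 77 + 79 = 156
  {N3} + {N1, N2, N4, N5}: 66 + 87 = 153
  {N1, N3} + {N2, N4, N5}: 71 + 77 = 148
  {N2, N3} + {N1, N4, N5}: 94 + 79 = 173
  … (15 splits in total)
  {N1, N2, N3, N4} + {N5}: 95 + 40 = 135  ← best
Best: vehicle 1 Hub → N3 → N1 → N2 → N4 → Hub = 95; vehicle 2 Hub → N5 → Hub = 40; combined 135.

Minimum combined distance: 135 blocks.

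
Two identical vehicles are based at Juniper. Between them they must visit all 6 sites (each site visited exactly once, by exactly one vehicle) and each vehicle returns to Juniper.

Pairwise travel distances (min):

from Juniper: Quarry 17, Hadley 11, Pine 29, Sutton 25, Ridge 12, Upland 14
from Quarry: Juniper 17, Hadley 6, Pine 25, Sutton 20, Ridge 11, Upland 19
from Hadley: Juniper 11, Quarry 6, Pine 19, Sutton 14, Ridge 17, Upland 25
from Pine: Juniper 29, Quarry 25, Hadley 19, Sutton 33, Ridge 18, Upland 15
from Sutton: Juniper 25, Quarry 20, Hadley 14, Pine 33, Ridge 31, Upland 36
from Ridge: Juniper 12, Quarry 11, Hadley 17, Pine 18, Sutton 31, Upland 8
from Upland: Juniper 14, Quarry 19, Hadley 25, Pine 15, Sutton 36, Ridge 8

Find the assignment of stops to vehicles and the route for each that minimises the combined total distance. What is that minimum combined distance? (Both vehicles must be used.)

121 min — the smallest possible combined total.

Check every non-empty split of the stops between the two vehicles; for each half take its own optimal tour:
  {Quarry} + {Hadley, Pine, Sutton, Ridge, Upland}: 34 + 93 = 127
  {Hadley} + {Quarry, Pine, Sutton, Ridge, Upland}: 22 + 103 = 125
  {Quarry, Hadley} + {Pine, Sutton, Ridge, Upland}: 34 + 93 = 127
  {Pine} + {Quarry, Hadley, Sutton, Ridge, Upland}: 58 + 78 = 136
  {Quarry, Pine} + {Hadley, Sutton, Ridge, Upland}: 71 + 78 = 149
  {Hadley, Pine} + {Quarry, Sutton, Ridge, Upland}: 59 + 78 = 137
  … (31 splits in total)
  {Quarry, Hadley, Sutton} + {Pine, Ridge, Upland}: 62 + 59 = 121  ← best
Best: vehicle 1 Juniper → Quarry → Hadley → Sutton → Juniper = 62; vehicle 2 Juniper → Ridge → Pine → Upland → Juniper = 59; combined 121.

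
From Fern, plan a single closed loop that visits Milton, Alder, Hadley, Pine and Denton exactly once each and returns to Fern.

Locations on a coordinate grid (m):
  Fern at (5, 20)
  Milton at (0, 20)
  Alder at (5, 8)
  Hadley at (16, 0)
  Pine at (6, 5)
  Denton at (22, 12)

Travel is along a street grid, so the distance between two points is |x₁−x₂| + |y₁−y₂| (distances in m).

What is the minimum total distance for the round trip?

There are 60 distinct closed tours to check (reversals are equivalent).
Fern→Milton→Alder→Hadley→Pine→Denton→Fern: 5+17+19+15+23+25 = 104
Fern→Milton→Alder→Hadley→Denton→Pine→Fern: 5+17+19+18+23+16 = 98
Fern→Milton→Alder→Pine→Hadley→Denton→Fern: 5+17+4+15+18+25 = 84
Fern→Milton→Alder→Pine→Denton→Hadley→Fern: 5+17+4+23+18+31 = 98
Fern→Milton→Alder→Denton→Hadley→Pine→Fern: 5+17+21+18+15+16 = 92
Fern→Milton→Alder→Denton→Pine→Hadley→Fern: 5+17+21+23+15+31 = 112
Fern→Milton→Hadley→Alder→Pine→Denton→Fern: 5+36+19+4+23+25 = 112
Fern→Milton→Hadley→Alder→Denton→Pine→Fern: 5+36+19+21+23+16 = 120
Fern→Milton→Hadley→Pine→Alder→Denton→Fern: 5+36+15+4+21+25 = 106
Fern→Milton→Hadley→Pine→Denton→Alder→Fern: 5+36+15+23+21+12 = 112
Fern→Milton→Hadley→Denton→Alder→Pine→Fern: 5+36+18+21+4+16 = 100
Fern→Milton→Hadley→Denton→Pine→Alder→Fern: 5+36+18+23+4+12 = 98
Fern→Milton→Pine→Alder→Hadley→Denton→Fern: 5+21+4+19+18+25 = 92
Fern→Milton→Pine→Alder→Denton→Hadley→Fern: 5+21+4+21+18+31 = 100
… (46 more)
The minimum is 84.
One optimal route: Fern → Milton → Alder → Pine → Hadley → Denton → Fern (or its reverse).

Minimum total distance: 84 m.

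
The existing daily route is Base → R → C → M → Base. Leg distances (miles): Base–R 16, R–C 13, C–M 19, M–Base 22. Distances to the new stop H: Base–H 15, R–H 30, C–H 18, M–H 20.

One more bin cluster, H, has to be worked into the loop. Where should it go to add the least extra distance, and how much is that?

Insertion cost between consecutive stops i–j is d(i,H) + d(H,j) − d(i,j):
  between Base and R: 15 + 30 − 16 = 29
  between R and C: 30 + 18 − 13 = 35
  between C and M: 18 + 20 − 19 = 19
  between M and Base: 20 + 15 − 22 = 13
Cheapest insertion is between M and Base, adding 13.
New total = 70 + 13 = 83.

Adding 13 miles by placing H on the M–Base leg.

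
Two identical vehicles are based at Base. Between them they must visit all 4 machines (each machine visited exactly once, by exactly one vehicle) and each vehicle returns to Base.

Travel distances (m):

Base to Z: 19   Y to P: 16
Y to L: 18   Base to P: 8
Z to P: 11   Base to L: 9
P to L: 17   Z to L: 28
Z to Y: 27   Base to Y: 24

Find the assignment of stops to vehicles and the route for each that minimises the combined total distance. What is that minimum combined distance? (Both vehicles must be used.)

88 m — the smallest possible combined total.

Try each way of splitting the stops between the two vehicles (each non-empty) and, for each split, find the best tour for each vehicle:
  {Z} + {Y, P, L}: 38 + 51 = 89
  {Y} + {Z, P, L}: 48 + 56 = 104
  {Z, Y} + {P, L}: 70 + 34 = 104
  {P} + {Z, Y, L}: 16 + 73 = 89
  {Z, P} + {Y, L}: 38 + 51 = 89
  {Y, P} + {Z, L}: 48 + 56 = 104
  … (7 splits in total)
  {Z, Y, P} + {L}: 70 + 18 = 88  ← best
Best: vehicle 1 Base → Z → Y → P → Base = 70; vehicle 2 Base → L → Base = 18; combined 88.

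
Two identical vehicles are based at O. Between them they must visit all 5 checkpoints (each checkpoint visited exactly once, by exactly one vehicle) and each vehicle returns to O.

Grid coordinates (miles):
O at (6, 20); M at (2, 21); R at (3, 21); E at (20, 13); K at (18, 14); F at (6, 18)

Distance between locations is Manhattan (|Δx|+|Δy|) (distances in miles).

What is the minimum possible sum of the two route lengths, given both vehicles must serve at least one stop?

Try each way of splitting the stops between the two vehicles (each non-empty) and, for each split, find the best tour for each vehicle:
  {M} + {R, E, K, F}: 10 + 50 = 60
  {R} + {M, E, K, F}: 8 + 52 = 60
  {M, R} + {E, K, F}: 10 + 42 = 52
  {E} + {M, R, K, F}: 42 + 46 = 88
  {M, E} + {R, K, F}: 52 + 44 = 96
  {R, E} + {M, K, F}: 50 + 46 = 96
  … (15 splits in total)
Best: vehicle 1 O → M → R → O = 10; vehicle 2 O → E → K → F → O = 42; combined 52.

52 miles — the smallest possible combined total.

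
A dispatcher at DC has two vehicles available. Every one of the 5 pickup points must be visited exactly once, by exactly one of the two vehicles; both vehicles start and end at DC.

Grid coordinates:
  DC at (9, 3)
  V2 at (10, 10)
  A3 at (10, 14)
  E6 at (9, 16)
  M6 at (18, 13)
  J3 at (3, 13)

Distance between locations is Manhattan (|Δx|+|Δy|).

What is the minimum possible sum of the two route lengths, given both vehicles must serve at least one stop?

Try each way of splitting the stops between the two vehicles (each non-empty) and, for each split, find the best tour for each vehicle:
  {V2} + {A3, E6, M6, J3}: 16 + 56 = 72
  {A3} + {V2, E6, M6, J3}: 24 + 56 = 80
  {V2, A3} + {E6, M6, J3}: 24 + 56 = 80
  {E6} + {V2, A3, M6, J3}: 26 + 52 = 78
  {V2, E6} + {A3, M6, J3}: 28 + 52 = 80
  {A3, E6} + {V2, M6, J3}: 28 + 50 = 78
  … (15 splits in total)
Best: vehicle 1 DC → V2 → DC = 16; vehicle 2 DC → E6 → A3 → M6 → J3 → DC = 56; combined 72.

72 — the smallest possible combined total.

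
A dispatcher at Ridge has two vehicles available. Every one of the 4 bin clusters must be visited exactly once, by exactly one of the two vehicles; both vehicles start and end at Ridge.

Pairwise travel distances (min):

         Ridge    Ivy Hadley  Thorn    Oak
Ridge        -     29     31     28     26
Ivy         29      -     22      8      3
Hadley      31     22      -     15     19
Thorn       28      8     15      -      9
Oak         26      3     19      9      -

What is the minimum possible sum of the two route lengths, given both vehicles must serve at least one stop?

Check every non-empty split of the stops between the two vehicles; for each half take its own optimal tour:
  {Ivy} + {Hadley, Thorn, Oak}: 58 + 81 = 139
  {Hadley} + {Ivy, Thorn, Oak}: 62 + 65 = 127
  {Ivy, Hadley} + {Thorn, Oak}: 82 + 63 = 145
  {Thorn} + {Ivy, Hadley, Oak}: 56 + 82 = 138
  {Ivy, Thorn} + {Hadley, Oak}: 65 + 76 = 141
  {Hadley, Thorn} + {Ivy, Oak}: 74 + 58 = 132
  … (7 splits in total)
Best: vehicle 1 Ridge → Hadley → Ridge = 62; vehicle 2 Ridge → Thorn → Ivy → Oak → Ridge = 65; combined 127.

Minimum combined distance: 127 min.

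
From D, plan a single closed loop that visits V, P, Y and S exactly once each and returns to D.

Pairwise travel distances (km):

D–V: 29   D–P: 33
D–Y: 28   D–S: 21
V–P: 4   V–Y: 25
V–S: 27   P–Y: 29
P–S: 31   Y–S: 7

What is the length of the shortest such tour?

Minimum total distance: 90 km.

There are 12 distinct closed tours to check (reversals are equivalent).
D→V→P→Y→S→D: 29+4+29+7+21 = 90
D→V→P→S→Y→D: 29+4+31+7+28 = 99
D→V→Y→P→S→D: 29+25+29+31+21 = 135
D→V→Y→S→P→D: 29+25+7+31+33 = 125
D→V→S→P→Y→D: 29+27+31+29+28 = 144
D→V→S→Y→P→D: 29+27+7+29+33 = 125
D→P→V→Y→S→D: 33+4+25+7+21 = 90
D→P→V→S→Y→D: 33+4+27+7+28 = 99
D→P→Y→V→S→D: 33+29+25+27+21 = 135
D→P→S→V→Y→D: 33+31+27+25+28 = 144
D→Y→V→P→S→D: 28+25+4+31+21 = 109
D→Y→P→V→S→D: 28+29+4+27+21 = 109
The minimum is 90.
One optimal route: D → V → P → Y → S → D (or its reverse).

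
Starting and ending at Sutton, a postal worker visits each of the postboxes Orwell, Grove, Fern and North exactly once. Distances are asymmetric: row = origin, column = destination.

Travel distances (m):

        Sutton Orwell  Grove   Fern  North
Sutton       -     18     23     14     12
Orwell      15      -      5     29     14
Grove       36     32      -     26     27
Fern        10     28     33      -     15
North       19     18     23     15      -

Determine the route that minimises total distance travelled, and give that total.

71 m — the shortest possible round trip.

Sutton-Orwell-Grove-Fern-North-Sutton: 18+5+26+15+19 = 83
Sutton-Orwell-Grove-North-Fern-Sutton: 18+5+27+15+10 = 75
Sutton-Orwell-Fern-Grove-North-Sutton: 18+29+33+27+19 = 126
Sutton-Orwell-Fern-North-Grove-Sutton: 18+29+15+23+36 = 121
Sutton-Orwell-North-Grove-Fern-Sutton: 18+14+23+26+10 = 91
Sutton-Orwell-North-Fern-Grove-Sutton: 18+14+15+33+36 = 116
Sutton-Grove-Orwell-Fern-North-Sutton: 23+32+29+15+19 = 118
Sutton-Grove-Orwell-North-Fern-Sutton: 23+32+14+15+10 = 94
Sutton-Grove-Fern-Orwell-North-Sutton: 23+26+28+14+19 = 110
Sutton-Grove-Fern-North-Orwell-Sutton: 23+26+15+18+15 = 97
Sutton-Grove-North-Orwell-Fern-Sutton: 23+27+18+29+10 = 107
Sutton-Grove-North-Fern-Orwell-Sutton: 23+27+15+28+15 = 108
Sutton-Fern-Orwell-Grove-North-Sutton: 14+28+5+27+19 = 93
Sutton-Fern-Orwell-North-Grove-Sutton: 14+28+14+23+36 = 115
… (10 more)
Sutton-North-Orwell-Grove-Fern-Sutton: 12+18+5+26+10 = 71  ← best
The minimum is 71.
One optimal route: Sutton → North → Orwell → Grove → Fern → Sutton.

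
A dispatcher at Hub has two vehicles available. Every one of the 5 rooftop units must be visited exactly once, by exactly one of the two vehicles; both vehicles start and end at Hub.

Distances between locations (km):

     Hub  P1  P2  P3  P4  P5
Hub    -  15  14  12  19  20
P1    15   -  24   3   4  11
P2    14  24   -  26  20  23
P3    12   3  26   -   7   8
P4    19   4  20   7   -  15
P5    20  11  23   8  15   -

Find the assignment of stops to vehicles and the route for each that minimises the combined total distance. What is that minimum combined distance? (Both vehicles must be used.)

Check every non-empty split of the stops between the two vehicles; for each half take its own optimal tour:
  {P1} + {P2, P3, P4, P5}: 30 + 69 = 99
  {P2} + {P1, P3, P4, P5}: 28 + 54 = 82
  {P1, P2} + {P3, P4, P5}: 53 + 54 = 107
  {P3} + {P1, P2, P4, P5}: 24 + 69 = 93
  {P1, P3} + {P2, P4, P5}: 30 + 69 = 99
  {P2, P3} + {P1, P4, P5}: 52 + 54 = 106
  … (15 splits in total)
Best: vehicle 1 Hub → P2 → Hub = 28; vehicle 2 Hub → P1 → P4 → P3 → P5 → Hub = 54; combined 82.

Minimum combined distance: 82 km.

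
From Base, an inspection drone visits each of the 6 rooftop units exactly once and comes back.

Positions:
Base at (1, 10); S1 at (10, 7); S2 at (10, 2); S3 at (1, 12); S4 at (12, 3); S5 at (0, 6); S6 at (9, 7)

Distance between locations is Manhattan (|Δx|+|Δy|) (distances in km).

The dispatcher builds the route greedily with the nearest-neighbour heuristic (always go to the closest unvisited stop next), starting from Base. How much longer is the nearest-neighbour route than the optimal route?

2 km longer than the optimal tour.

Base: S3=2, S5=5, S6=11, S1=12, S2=17, S4=18 ⇒ S3
S3: S5=7, S6=13, S1=14, S2=19, S4=20 ⇒ S5
S5: S6=10, S1=11, S2=14, S4=15 ⇒ S6
S6: S1=1, S2=6, S4=7 ⇒ S1
S1: S2=5, S4=6 ⇒ S2
S2: S4=3 ⇒ S4
NN route Base → S3 → S5 → S6 → S1 → S2 → S4 → Base costs 46.
Optimal: Base → S3 → S5 → S2 → S4 → S1 → S6 → Base costs 44 (by enumerating all 360 distinct tours).
Excess = 46 − 44 = 2.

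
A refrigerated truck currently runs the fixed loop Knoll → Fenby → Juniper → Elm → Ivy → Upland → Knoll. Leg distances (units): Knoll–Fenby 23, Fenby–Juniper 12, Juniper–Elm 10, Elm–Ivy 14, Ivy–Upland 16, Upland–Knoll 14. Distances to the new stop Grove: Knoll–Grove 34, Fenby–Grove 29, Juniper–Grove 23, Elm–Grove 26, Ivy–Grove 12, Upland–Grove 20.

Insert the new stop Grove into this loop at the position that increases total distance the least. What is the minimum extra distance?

+16 — insert Grove between Ivy and Upland.

Insertion cost between consecutive stops i–j is d(i,Grove) + d(Grove,j) − d(i,j):
  between Knoll and Fenby: 34 + 29 − 23 = 40
  between Fenby and Juniper: 29 + 23 − 12 = 40
  between Juniper and Elm: 23 + 26 − 10 = 39
  between Elm and Ivy: 26 + 12 − 14 = 24
  between Ivy and Upland: 12 + 20 − 16 = 16
  between Upland and Knoll: 20 + 34 − 14 = 40
Cheapest insertion is between Ivy and Upland, adding 16.
New total = 89 + 16 = 105.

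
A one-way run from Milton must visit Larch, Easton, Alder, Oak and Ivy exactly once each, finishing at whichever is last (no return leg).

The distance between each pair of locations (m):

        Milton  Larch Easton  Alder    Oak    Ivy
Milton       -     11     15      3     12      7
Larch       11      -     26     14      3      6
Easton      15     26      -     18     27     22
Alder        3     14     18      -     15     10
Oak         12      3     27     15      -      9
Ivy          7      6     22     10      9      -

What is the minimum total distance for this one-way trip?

There are 5! = 120 possible orderings.
Milton → Larch → Easton → Alder → Oak → Ivy: 11+26+18+15+9 = 79
Milton → Larch → Easton → Alder → Ivy → Oak: 11+26+18+10+9 = 74
Milton → Larch → Easton → Oak → Alder → Ivy: 11+26+27+15+10 = 89
Milton → Larch → Easton → Oak → Ivy → Alder: 11+26+27+9+10 = 83
Milton → Larch → Easton → Ivy → Alder → Oak: 11+26+22+10+15 = 84
Milton → Larch → Easton → Ivy → Oak → Alder: 11+26+22+9+15 = 83
Milton → Larch → Alder → Easton → Oak → Ivy: 11+14+18+27+9 = 79
Milton → Larch → Alder → Easton → Ivy → Oak: 11+14+18+22+9 = 74
Milton → Larch → Alder → Oak → Easton → Ivy: 11+14+15+27+22 = 89
Milton → Larch → Alder → Oak → Ivy → Easton: 11+14+15+9+22 = 71
Milton → Larch → Alder → Ivy → Easton → Oak: 11+14+10+22+27 = 84
Milton → Larch → Alder → Ivy → Oak → Easton: 11+14+10+9+27 = 71
Milton → Larch → Oak → Easton → Alder → Ivy: 11+3+27+18+10 = 69
Milton → Larch → Oak → Easton → Ivy → Alder: 11+3+27+22+10 = 73
… (106 more)
Milton → Alder → Oak → Larch → Ivy → Easton: 3+15+3+6+22 = 49  ← best
The minimum is 49.
One shortest path: Milton → Alder → Oak → Larch → Ivy → Easton.

49 m — the minimum one-way total.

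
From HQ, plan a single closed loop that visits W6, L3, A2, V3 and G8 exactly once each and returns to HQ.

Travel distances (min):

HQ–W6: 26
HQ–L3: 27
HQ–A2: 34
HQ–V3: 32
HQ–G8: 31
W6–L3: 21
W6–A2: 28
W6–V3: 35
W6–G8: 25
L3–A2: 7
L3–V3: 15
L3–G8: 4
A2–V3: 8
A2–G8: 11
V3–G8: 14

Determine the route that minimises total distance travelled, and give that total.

With 5 stops there are 5!/2 = 60 distinct round trips (a route and its reverse cost the same).
HQ - W6 - L3 - A2 - V3 - G8 - HQ: 26+21+7+8+14+31 = 107
HQ - W6 - L3 - A2 - G8 - V3 - HQ: 26+21+7+11+14+32 = 111
HQ - W6 - L3 - V3 - A2 - G8 - HQ: 26+21+15+8+11+31 = 112
HQ - W6 - L3 - V3 - G8 - A2 - HQ: 26+21+15+14+11+34 = 121
HQ - W6 - L3 - G8 - A2 - V3 - HQ: 26+21+4+11+8+32 = 102
HQ - W6 - L3 - G8 - V3 - A2 - HQ: 26+21+4+14+8+34 = 107
HQ - W6 - A2 - L3 - V3 - G8 - HQ: 26+28+7+15+14+31 = 121
HQ - W6 - A2 - L3 - G8 - V3 - HQ: 26+28+7+4+14+32 = 111
HQ - W6 - A2 - V3 - L3 - G8 - HQ: 26+28+8+15+4+31 = 112
HQ - W6 - A2 - V3 - G8 - L3 - HQ: 26+28+8+14+4+27 = 107
HQ - W6 - A2 - G8 - L3 - V3 - HQ: 26+28+11+4+15+32 = 116
HQ - W6 - A2 - G8 - V3 - L3 - HQ: 26+28+11+14+15+27 = 121
HQ - W6 - V3 - L3 - A2 - G8 - HQ: 26+35+15+7+11+31 = 125
HQ - W6 - V3 - L3 - G8 - A2 - HQ: 26+35+15+4+11+34 = 125
… (46 more)
The minimum is 102.
One optimal route: HQ → W6 → L3 → G8 → A2 → V3 → HQ (or its reverse).

Shortest round trip = 102 min.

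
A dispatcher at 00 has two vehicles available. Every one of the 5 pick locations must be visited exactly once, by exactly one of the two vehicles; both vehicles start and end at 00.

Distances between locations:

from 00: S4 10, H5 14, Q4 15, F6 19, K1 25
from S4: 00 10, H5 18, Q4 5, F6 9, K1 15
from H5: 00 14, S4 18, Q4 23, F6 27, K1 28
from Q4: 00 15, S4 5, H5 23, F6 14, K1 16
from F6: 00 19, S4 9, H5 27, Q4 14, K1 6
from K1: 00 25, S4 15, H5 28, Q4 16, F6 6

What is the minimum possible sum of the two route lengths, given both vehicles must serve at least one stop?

Check every non-empty split of the stops between the two vehicles; for each half take its own optimal tour:
  {S4} + {H5, Q4, F6, K1}: 20 + 77 = 97
  {H5} + {S4, Q4, F6, K1}: 28 + 56 = 84
  {S4, H5} + {Q4, F6, K1}: 42 + 56 = 98
  {Q4} + {S4, H5, F6, K1}: 30 + 67 = 97
  {S4, Q4} + {H5, F6, K1}: 30 + 67 = 97
  {H5, Q4} + {S4, F6, K1}: 52 + 50 = 102
  … (15 splits in total)
Best: vehicle 1 00 → H5 → 00 = 28; vehicle 2 00 → S4 → Q4 → K1 → F6 → 00 = 56; combined 84.

Minimum combined distance: 84.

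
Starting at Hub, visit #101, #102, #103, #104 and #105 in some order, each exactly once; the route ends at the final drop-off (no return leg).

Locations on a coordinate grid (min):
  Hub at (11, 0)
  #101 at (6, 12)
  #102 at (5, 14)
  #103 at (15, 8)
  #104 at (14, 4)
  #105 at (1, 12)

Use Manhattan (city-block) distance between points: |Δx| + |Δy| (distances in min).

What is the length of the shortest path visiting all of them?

Minimum one-way distance = 34 min.

There are 5! = 120 possible orderings.
Hub → #101 → #102 → #103 → #104 → #105: 17+3+16+5+21 = 62
Hub → #101 → #102 → #103 → #105 → #104: 17+3+16+18+21 = 75
Hub → #101 → #102 → #104 → #103 → #105: 17+3+19+5+18 = 62
Hub → #101 → #102 → #104 → #105 → #103: 17+3+19+21+18 = 78
Hub → #101 → #102 → #105 → #103 → #104: 17+3+6+18+5 = 49
Hub → #101 → #102 → #105 → #104 → #103: 17+3+6+21+5 = 52
Hub → #101 → #103 → #102 → #104 → #105: 17+13+16+19+21 = 86
Hub → #101 → #103 → #102 → #105 → #104: 17+13+16+6+21 = 73
Hub → #101 → #103 → #104 → #102 → #105: 17+13+5+19+6 = 60
Hub → #101 → #103 → #104 → #105 → #102: 17+13+5+21+6 = 62
Hub → #101 → #103 → #105 → #102 → #104: 17+13+18+6+19 = 73
Hub → #101 → #103 → #105 → #104 → #102: 17+13+18+21+19 = 88
Hub → #101 → #104 → #102 → #103 → #105: 17+16+19+16+18 = 86
Hub → #101 → #104 → #102 → #105 → #103: 17+16+19+6+18 = 76
… (106 more)
Hub → #104 → #103 → #101 → #102 → #105: 7+5+13+3+6 = 34  ← best
The minimum is 34.
One shortest path: Hub → #104 → #103 → #101 → #102 → #105.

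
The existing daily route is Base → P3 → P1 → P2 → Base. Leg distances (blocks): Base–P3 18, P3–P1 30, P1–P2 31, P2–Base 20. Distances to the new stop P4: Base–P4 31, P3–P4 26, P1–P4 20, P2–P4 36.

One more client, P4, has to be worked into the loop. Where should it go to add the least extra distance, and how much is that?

+16 blocks — insert P4 between P3 and P1.

Insertion cost between consecutive stops i–j is d(i,P4) + d(P4,j) − d(i,j):
  between Base and P3: 31 + 26 − 18 = 39
  between P3 and P1: 26 + 20 − 30 = 16
  between P1 and P2: 20 + 36 − 31 = 25
  between P2 and Base: 36 + 31 − 20 = 47
Cheapest insertion is between P3 and P1, adding 16.
New total = 99 + 16 = 115.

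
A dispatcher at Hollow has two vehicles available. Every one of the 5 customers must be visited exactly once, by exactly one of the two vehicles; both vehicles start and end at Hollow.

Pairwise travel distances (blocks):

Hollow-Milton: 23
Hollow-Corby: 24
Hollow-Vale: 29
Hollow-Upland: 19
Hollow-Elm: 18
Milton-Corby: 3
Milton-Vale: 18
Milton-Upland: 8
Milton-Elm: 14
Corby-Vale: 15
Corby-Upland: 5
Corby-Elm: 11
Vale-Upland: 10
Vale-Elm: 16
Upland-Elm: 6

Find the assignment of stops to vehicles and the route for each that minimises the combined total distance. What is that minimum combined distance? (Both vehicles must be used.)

106 blocks — the smallest possible combined total.

There are 2^4 − 1 = 15 ways to divide the 5 stops into two non-empty groups. For each, the best each vehicle can do is its own shortest tour through its group:
  {Milton} + {Corby, Vale, Upland, Elm}: 46 + 73 = 119
  {Corby} + {Milton, Vale, Upland, Elm}: 48 + 75 = 123
  {Milton, Corby} + {Vale, Upland, Elm}: 50 + 63 = 113
  {Vale} + {Milton, Corby, Upland, Elm}: 58 + 55 = 113
  {Milton, Vale} + {Corby, Upland, Elm}: 70 + 53 = 123
  {Corby, Vale} + {Milton, Upland, Elm}: 68 + 55 = 123
  … (15 splits in total)
  {Milton, Corby, Vale, Upland} + {Elm}: 70 + 36 = 106  ← best
Best: vehicle 1 Hollow → Milton → Corby → Vale → Upland → Hollow = 70; vehicle 2 Hollow → Elm → Hollow = 36; combined 106.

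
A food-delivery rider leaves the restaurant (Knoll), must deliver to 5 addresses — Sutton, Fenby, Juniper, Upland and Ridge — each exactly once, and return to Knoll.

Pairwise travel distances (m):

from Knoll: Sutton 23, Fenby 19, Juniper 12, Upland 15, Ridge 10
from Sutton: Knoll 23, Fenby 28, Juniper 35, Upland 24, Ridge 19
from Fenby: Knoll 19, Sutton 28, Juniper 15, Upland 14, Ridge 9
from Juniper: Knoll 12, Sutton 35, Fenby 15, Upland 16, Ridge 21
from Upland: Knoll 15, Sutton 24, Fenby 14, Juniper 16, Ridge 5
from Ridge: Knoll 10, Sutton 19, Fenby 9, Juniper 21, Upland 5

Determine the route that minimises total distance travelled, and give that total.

Minimum total distance: 88 m.

There are 60 distinct closed tours to check (reversals are equivalent).
Knoll-Sutton-Fenby-Juniper-Upland-Ridge-Knoll: 23+28+15+16+5+10 = 97
Knoll-Sutton-Fenby-Juniper-Ridge-Upland-Knoll: 23+28+15+21+5+15 = 107
Knoll-Sutton-Fenby-Upland-Juniper-Ridge-Knoll: 23+28+14+16+21+10 = 112
Knoll-Sutton-Fenby-Upland-Ridge-Juniper-Knoll: 23+28+14+5+21+12 = 103
Knoll-Sutton-Fenby-Ridge-Juniper-Upland-Knoll: 23+28+9+21+16+15 = 112
Knoll-Sutton-Fenby-Ridge-Upland-Juniper-Knoll: 23+28+9+5+16+12 = 93
Knoll-Sutton-Juniper-Fenby-Upland-Ridge-Knoll: 23+35+15+14+5+10 = 102
Knoll-Sutton-Juniper-Fenby-Ridge-Upland-Knoll: 23+35+15+9+5+15 = 102
Knoll-Sutton-Juniper-Upland-Fenby-Ridge-Knoll: 23+35+16+14+9+10 = 107
Knoll-Sutton-Juniper-Upland-Ridge-Fenby-Knoll: 23+35+16+5+9+19 = 107
Knoll-Sutton-Juniper-Ridge-Fenby-Upland-Knoll: 23+35+21+9+14+15 = 117
Knoll-Sutton-Juniper-Ridge-Upland-Fenby-Knoll: 23+35+21+5+14+19 = 117
Knoll-Sutton-Upland-Fenby-Juniper-Ridge-Knoll: 23+24+14+15+21+10 = 107
Knoll-Sutton-Upland-Fenby-Ridge-Juniper-Knoll: 23+24+14+9+21+12 = 103
… (46 more)
Knoll-Sutton-Upland-Ridge-Fenby-Juniper-Knoll: 23+24+5+9+15+12 = 88  ← best
The minimum is 88.
One optimal route: Knoll → Sutton → Upland → Ridge → Fenby → Juniper → Knoll (or its reverse).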